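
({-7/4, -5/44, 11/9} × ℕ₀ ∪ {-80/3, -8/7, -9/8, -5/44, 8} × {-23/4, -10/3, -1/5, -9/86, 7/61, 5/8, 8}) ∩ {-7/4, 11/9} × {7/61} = ∅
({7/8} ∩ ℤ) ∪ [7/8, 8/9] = [7/8, 8/9]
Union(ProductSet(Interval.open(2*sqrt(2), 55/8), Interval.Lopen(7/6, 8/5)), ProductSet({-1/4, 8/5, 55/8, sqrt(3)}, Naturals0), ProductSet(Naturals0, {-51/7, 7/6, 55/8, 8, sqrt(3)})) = Union(ProductSet({-1/4, 8/5, 55/8, sqrt(3)}, Naturals0), ProductSet(Interval.open(2*sqrt(2), 55/8), Interval.Lopen(7/6, 8/5)), ProductSet(Naturals0, {-51/7, 7/6, 55/8, 8, sqrt(3)}))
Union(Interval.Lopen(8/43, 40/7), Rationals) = Union(Interval(8/43, 40/7), Rationals)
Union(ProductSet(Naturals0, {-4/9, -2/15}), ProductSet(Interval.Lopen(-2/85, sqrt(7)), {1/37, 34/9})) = Union(ProductSet(Interval.Lopen(-2/85, sqrt(7)), {1/37, 34/9}), ProductSet(Naturals0, {-4/9, -2/15}))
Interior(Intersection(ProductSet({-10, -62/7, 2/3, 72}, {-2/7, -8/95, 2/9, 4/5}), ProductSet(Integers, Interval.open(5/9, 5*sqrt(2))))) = EmptySet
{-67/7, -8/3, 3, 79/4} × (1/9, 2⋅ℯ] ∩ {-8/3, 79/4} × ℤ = {-8/3, 79/4} × {1, 2, …, 5}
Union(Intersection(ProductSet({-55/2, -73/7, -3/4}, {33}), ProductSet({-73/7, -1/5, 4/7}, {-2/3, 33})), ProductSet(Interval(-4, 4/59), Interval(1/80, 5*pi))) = Union(ProductSet({-73/7}, {33}), ProductSet(Interval(-4, 4/59), Interval(1/80, 5*pi)))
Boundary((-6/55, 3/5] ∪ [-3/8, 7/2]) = {-3/8, 7/2}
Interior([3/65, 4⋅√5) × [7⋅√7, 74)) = (3/65, 4⋅√5) × (7⋅√7, 74)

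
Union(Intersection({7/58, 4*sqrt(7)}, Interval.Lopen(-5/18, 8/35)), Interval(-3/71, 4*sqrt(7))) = Interval(-3/71, 4*sqrt(7))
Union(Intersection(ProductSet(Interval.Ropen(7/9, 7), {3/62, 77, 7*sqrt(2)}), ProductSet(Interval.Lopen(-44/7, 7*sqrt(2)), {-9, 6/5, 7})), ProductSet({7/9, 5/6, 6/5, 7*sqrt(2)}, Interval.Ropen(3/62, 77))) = ProductSet({7/9, 5/6, 6/5, 7*sqrt(2)}, Interval.Ropen(3/62, 77))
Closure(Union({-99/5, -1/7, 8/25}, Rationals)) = Reals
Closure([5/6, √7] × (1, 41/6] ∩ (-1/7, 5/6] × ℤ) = {5/6} × {2, 3, …, 6}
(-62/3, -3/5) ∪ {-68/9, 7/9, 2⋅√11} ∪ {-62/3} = [-62/3, -3/5) ∪ {7/9, 2⋅√11}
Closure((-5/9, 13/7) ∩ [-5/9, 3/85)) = [-5/9, 3/85]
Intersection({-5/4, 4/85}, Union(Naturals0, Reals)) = {-5/4, 4/85}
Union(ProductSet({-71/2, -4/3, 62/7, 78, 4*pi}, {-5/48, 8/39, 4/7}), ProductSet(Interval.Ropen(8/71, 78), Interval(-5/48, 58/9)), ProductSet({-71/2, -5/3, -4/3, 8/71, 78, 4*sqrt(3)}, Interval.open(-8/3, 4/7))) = Union(ProductSet({-71/2, -4/3, 62/7, 78, 4*pi}, {-5/48, 8/39, 4/7}), ProductSet({-71/2, -5/3, -4/3, 8/71, 78, 4*sqrt(3)}, Interval.open(-8/3, 4/7)), ProductSet(Interval.Ropen(8/71, 78), Interval(-5/48, 58/9)))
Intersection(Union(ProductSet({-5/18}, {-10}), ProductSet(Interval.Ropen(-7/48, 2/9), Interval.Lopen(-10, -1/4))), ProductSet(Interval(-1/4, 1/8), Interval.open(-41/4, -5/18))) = ProductSet(Interval(-7/48, 1/8), Interval.open(-10, -5/18))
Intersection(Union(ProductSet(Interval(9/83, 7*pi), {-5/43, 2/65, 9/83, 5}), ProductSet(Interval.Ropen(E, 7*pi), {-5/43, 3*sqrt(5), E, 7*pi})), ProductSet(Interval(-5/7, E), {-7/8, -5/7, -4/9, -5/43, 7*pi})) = Union(ProductSet({E}, {-5/43, 7*pi}), ProductSet(Interval(9/83, E), {-5/43}))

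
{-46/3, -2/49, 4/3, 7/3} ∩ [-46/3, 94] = {-46/3, -2/49, 4/3, 7/3}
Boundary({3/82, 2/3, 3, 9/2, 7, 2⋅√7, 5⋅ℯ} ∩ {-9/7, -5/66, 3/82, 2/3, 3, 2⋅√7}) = {3/82, 2/3, 3, 2⋅√7}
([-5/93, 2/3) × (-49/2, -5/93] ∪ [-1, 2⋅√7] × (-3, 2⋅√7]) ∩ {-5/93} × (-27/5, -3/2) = {-5/93} × (-27/5, -3/2)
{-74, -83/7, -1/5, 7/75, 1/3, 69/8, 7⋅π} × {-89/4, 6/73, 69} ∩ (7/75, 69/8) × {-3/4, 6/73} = {1/3} × {6/73}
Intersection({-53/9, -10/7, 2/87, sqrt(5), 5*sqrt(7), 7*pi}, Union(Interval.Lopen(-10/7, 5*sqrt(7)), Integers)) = {2/87, sqrt(5), 5*sqrt(7)}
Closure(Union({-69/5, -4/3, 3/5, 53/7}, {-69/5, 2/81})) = {-69/5, -4/3, 2/81, 3/5, 53/7}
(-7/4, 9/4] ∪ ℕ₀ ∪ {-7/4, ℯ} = [-7/4, 9/4] ∪ ℕ₀ ∪ {ℯ}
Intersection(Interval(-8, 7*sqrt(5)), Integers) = Range(-8, 16, 1)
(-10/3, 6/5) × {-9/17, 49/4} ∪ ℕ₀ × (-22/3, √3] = ((-10/3, 6/5) × {-9/17, 49/4}) ∪ (ℕ₀ × (-22/3, √3])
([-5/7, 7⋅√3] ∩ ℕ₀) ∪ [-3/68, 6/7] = [-3/68, 6/7] ∪ {0, 1, …, 12}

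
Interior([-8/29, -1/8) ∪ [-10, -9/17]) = (-10, -9/17) ∪ (-8/29, -1/8)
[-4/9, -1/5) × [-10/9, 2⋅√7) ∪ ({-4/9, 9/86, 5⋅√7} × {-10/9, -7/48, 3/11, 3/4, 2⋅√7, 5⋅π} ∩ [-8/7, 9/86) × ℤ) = [-4/9, -1/5) × [-10/9, 2⋅√7)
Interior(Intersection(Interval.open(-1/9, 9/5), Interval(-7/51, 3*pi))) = Interval.open(-1/9, 9/5)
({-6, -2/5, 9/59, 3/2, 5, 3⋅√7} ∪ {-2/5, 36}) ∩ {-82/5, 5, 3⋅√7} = {5, 3⋅√7}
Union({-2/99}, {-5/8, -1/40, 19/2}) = {-5/8, -1/40, -2/99, 19/2}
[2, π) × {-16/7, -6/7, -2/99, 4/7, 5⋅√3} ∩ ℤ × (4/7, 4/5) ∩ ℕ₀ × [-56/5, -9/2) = ∅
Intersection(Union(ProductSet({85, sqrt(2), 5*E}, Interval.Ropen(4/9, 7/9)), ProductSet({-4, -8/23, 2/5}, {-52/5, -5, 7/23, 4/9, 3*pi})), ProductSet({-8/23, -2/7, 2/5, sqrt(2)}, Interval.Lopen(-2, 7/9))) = Union(ProductSet({sqrt(2)}, Interval.Ropen(4/9, 7/9)), ProductSet({-8/23, 2/5}, {7/23, 4/9}))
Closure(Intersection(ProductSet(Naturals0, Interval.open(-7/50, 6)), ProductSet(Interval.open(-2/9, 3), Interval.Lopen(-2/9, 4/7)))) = ProductSet(Range(0, 3, 1), Interval(-7/50, 4/7))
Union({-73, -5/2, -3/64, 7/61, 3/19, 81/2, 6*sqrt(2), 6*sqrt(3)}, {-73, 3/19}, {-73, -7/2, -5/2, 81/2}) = {-73, -7/2, -5/2, -3/64, 7/61, 3/19, 81/2, 6*sqrt(2), 6*sqrt(3)}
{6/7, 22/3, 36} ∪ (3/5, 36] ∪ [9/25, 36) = [9/25, 36]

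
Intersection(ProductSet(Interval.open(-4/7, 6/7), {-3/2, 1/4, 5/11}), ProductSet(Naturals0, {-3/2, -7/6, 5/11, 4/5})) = ProductSet(Range(0, 1, 1), {-3/2, 5/11})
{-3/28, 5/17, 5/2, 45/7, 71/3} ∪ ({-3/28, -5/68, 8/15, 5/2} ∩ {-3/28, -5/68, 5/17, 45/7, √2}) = {-3/28, -5/68, 5/17, 5/2, 45/7, 71/3}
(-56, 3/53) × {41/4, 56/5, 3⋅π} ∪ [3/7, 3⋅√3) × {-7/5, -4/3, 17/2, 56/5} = ((-56, 3/53) × {41/4, 56/5, 3⋅π}) ∪ ([3/7, 3⋅√3) × {-7/5, -4/3, 17/2, 56/5})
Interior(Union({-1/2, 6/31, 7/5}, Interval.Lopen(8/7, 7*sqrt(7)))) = Interval.open(8/7, 7*sqrt(7))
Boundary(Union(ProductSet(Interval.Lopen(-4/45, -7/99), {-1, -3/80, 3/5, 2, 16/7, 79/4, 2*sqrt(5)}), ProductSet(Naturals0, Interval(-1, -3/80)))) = Union(ProductSet(Interval(-4/45, -7/99), {-1, -3/80, 3/5, 2, 16/7, 79/4, 2*sqrt(5)}), ProductSet(Naturals0, Interval(-1, -3/80)))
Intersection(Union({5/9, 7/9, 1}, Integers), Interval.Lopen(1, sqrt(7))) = Range(2, 3, 1)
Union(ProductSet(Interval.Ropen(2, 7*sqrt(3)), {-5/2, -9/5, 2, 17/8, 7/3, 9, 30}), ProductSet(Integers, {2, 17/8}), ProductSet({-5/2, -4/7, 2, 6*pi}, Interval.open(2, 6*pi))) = Union(ProductSet({-5/2, -4/7, 2, 6*pi}, Interval.open(2, 6*pi)), ProductSet(Integers, {2, 17/8}), ProductSet(Interval.Ropen(2, 7*sqrt(3)), {-5/2, -9/5, 2, 17/8, 7/3, 9, 30}))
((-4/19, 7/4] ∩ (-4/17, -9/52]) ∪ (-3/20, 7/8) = (-4/19, -9/52] ∪ (-3/20, 7/8)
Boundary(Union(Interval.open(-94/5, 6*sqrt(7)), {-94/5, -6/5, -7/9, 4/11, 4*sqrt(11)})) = {-94/5, 6*sqrt(7)}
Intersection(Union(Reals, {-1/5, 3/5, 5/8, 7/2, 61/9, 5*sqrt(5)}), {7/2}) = {7/2}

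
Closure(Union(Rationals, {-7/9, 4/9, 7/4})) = Reals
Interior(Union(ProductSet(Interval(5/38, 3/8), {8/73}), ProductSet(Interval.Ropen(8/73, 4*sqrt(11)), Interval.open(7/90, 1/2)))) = ProductSet(Interval.open(8/73, 4*sqrt(11)), Interval.open(7/90, 1/2))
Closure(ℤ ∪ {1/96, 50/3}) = ℤ ∪ {1/96, 50/3}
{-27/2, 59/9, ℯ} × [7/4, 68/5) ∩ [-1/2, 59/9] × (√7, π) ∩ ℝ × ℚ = {59/9, ℯ} × (ℚ ∩ (√7, π))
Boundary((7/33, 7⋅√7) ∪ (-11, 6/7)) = {-11, 7⋅√7}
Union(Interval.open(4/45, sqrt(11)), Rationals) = Union(Interval.Ropen(4/45, sqrt(11)), Rationals)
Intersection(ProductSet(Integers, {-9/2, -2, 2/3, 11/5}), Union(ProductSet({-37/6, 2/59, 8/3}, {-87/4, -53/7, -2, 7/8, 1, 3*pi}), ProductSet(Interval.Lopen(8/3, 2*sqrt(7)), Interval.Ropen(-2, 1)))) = ProductSet(Range(3, 6, 1), {-2, 2/3})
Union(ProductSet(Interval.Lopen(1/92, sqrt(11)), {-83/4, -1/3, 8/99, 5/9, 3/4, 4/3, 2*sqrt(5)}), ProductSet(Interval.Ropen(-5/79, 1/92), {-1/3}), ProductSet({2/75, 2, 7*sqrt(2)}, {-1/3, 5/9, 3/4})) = Union(ProductSet({2/75, 2, 7*sqrt(2)}, {-1/3, 5/9, 3/4}), ProductSet(Interval.Ropen(-5/79, 1/92), {-1/3}), ProductSet(Interval.Lopen(1/92, sqrt(11)), {-83/4, -1/3, 8/99, 5/9, 3/4, 4/3, 2*sqrt(5)}))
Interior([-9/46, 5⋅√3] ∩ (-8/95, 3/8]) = (-8/95, 3/8)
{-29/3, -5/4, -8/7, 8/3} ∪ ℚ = ℚ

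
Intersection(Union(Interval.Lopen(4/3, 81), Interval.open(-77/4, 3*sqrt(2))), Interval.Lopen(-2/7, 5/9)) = Interval.Lopen(-2/7, 5/9)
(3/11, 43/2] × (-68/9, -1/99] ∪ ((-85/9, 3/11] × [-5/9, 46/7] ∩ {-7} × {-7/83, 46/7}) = ({-7} × {-7/83, 46/7}) ∪ ((3/11, 43/2] × (-68/9, -1/99])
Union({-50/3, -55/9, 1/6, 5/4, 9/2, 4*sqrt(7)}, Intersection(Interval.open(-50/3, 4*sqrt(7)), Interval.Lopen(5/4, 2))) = Union({-50/3, -55/9, 1/6, 9/2, 4*sqrt(7)}, Interval(5/4, 2))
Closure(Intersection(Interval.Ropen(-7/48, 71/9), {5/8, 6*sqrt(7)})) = {5/8}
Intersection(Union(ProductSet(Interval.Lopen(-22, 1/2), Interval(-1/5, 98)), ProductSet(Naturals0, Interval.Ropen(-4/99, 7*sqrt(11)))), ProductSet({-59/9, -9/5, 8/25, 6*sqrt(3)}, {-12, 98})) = ProductSet({-59/9, -9/5, 8/25}, {98})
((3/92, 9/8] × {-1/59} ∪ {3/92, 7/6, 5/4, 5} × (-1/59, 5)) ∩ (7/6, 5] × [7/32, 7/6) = {5/4, 5} × [7/32, 7/6)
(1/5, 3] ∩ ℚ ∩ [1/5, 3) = ℚ ∩ (1/5, 3)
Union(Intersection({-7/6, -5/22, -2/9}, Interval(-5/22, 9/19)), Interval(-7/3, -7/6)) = Union({-5/22, -2/9}, Interval(-7/3, -7/6))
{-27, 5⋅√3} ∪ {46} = {-27, 46, 5⋅√3}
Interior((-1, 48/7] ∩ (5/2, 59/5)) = (5/2, 48/7)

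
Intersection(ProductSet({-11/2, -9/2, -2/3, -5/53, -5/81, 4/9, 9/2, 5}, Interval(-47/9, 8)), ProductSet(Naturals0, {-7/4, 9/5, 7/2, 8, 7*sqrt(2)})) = ProductSet({5}, {-7/4, 9/5, 7/2, 8})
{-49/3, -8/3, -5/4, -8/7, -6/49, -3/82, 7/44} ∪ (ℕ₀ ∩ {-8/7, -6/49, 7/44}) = {-49/3, -8/3, -5/4, -8/7, -6/49, -3/82, 7/44}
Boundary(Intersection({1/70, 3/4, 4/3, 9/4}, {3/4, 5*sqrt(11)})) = {3/4}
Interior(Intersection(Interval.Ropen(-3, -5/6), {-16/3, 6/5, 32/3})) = EmptySet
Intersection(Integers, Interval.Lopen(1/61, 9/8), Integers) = Range(1, 2, 1)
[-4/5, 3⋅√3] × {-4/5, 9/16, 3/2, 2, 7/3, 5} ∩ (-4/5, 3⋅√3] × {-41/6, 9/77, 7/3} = (-4/5, 3⋅√3] × {7/3}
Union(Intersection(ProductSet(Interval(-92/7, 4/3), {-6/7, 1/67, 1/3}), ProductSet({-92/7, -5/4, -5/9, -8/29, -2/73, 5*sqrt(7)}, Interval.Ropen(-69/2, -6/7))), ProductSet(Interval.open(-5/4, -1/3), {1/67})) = ProductSet(Interval.open(-5/4, -1/3), {1/67})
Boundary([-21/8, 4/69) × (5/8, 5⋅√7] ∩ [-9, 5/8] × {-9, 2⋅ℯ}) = [-21/8, 4/69] × {2⋅ℯ}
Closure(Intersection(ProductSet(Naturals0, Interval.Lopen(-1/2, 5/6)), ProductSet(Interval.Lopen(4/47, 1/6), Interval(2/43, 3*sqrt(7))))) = EmptySet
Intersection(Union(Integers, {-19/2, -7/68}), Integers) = Integers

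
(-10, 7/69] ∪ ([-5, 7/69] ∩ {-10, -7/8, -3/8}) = (-10, 7/69]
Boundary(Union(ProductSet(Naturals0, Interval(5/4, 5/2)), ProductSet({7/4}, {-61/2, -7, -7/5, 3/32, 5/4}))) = Union(ProductSet({7/4}, {-61/2, -7, -7/5, 3/32, 5/4}), ProductSet(Naturals0, Interval(5/4, 5/2)))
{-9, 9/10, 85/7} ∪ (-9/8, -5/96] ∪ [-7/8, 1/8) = {-9, 9/10, 85/7} ∪ (-9/8, 1/8)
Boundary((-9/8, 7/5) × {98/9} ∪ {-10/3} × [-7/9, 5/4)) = ({-10/3} × [-7/9, 5/4]) ∪ ([-9/8, 7/5] × {98/9})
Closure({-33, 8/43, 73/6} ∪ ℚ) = ℝ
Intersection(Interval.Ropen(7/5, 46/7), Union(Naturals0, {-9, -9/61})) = Range(2, 7, 1)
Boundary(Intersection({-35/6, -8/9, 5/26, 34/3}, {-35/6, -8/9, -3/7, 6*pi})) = {-35/6, -8/9}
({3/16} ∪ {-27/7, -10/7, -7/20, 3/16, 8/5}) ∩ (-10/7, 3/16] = {-7/20, 3/16}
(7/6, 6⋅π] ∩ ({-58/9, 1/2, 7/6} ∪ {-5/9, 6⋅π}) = {6⋅π}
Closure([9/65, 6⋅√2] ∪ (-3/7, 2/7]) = [-3/7, 6⋅√2]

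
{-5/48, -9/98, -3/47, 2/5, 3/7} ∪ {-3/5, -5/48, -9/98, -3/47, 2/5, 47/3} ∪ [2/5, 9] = {-3/5, -5/48, -9/98, -3/47, 47/3} ∪ [2/5, 9]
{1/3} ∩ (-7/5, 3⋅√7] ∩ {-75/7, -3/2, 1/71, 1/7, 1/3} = {1/3}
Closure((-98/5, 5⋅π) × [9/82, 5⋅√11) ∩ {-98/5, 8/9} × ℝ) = {8/9} × [9/82, 5⋅√11]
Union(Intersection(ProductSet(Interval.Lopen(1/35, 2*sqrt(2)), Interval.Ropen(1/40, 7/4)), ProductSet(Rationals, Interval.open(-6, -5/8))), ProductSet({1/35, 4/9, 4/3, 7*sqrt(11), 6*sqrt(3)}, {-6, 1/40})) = ProductSet({1/35, 4/9, 4/3, 7*sqrt(11), 6*sqrt(3)}, {-6, 1/40})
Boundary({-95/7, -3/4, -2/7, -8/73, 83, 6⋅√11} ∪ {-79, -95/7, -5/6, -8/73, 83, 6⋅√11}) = {-79, -95/7, -5/6, -3/4, -2/7, -8/73, 83, 6⋅√11}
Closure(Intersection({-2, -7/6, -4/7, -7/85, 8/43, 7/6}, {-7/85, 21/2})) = {-7/85}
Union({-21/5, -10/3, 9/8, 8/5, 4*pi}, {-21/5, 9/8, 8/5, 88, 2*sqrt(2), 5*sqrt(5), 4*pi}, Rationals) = Union({2*sqrt(2), 5*sqrt(5), 4*pi}, Rationals)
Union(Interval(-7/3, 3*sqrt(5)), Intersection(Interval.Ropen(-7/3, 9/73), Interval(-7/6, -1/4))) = Interval(-7/3, 3*sqrt(5))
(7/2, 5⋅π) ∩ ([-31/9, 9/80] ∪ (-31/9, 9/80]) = ∅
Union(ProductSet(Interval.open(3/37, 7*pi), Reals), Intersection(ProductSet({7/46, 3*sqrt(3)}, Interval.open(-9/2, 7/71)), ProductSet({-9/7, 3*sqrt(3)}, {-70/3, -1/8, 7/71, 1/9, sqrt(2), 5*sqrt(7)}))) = ProductSet(Interval.open(3/37, 7*pi), Reals)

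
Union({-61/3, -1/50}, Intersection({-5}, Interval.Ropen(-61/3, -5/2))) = {-61/3, -5, -1/50}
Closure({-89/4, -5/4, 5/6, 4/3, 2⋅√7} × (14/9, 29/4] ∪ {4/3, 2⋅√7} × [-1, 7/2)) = ({4/3, 2⋅√7} × [-1, 7/2]) ∪ ({-89/4, -5/4, 5/6, 4/3, 2⋅√7} × [14/9, 29/4])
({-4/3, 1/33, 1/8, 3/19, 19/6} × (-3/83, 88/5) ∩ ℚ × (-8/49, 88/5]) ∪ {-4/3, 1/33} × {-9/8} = ({-4/3, 1/33} × {-9/8}) ∪ ({-4/3, 1/33, 1/8, 3/19, 19/6} × (-3/83, 88/5))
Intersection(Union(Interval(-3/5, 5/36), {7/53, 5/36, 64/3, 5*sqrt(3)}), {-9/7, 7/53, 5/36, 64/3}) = {7/53, 5/36, 64/3}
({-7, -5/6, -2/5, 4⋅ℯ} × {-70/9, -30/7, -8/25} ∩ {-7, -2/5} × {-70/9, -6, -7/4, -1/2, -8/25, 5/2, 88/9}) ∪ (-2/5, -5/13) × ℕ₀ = ({-7, -2/5} × {-70/9, -8/25}) ∪ ((-2/5, -5/13) × ℕ₀)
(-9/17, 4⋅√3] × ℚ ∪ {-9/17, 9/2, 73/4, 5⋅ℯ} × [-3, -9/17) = ((-9/17, 4⋅√3] × ℚ) ∪ ({-9/17, 9/2, 73/4, 5⋅ℯ} × [-3, -9/17))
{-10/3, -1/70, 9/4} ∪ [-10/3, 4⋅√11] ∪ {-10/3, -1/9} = [-10/3, 4⋅√11]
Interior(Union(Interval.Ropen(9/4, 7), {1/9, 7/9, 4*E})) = Interval.open(9/4, 7)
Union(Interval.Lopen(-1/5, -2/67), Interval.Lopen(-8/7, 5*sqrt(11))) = Interval.Lopen(-8/7, 5*sqrt(11))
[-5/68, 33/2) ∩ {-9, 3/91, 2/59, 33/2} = {3/91, 2/59}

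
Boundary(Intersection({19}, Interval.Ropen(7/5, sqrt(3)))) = EmptySet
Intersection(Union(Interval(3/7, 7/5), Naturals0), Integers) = Union(Naturals0, Range(1, 2, 1))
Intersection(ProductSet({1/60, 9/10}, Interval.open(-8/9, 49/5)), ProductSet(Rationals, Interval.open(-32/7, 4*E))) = ProductSet({1/60, 9/10}, Interval.open(-8/9, 49/5))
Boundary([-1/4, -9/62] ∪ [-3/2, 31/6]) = {-3/2, 31/6}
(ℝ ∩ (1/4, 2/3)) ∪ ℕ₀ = ℕ₀ ∪ (1/4, 2/3)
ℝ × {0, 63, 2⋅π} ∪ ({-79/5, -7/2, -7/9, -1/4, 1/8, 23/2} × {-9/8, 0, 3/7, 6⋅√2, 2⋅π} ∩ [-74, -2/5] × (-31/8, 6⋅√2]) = (ℝ × {0, 63, 2⋅π}) ∪ ({-79/5, -7/2, -7/9} × {-9/8, 0, 3/7, 6⋅√2, 2⋅π})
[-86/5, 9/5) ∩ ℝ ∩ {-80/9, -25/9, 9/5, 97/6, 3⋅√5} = {-80/9, -25/9}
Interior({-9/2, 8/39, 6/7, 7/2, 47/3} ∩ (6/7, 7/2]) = ∅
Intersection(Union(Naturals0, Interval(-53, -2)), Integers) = Union(Naturals0, Range(-53, -1, 1))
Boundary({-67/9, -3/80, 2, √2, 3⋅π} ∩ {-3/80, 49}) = {-3/80}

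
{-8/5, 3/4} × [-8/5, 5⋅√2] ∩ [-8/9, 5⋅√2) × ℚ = {3/4} × (ℚ ∩ [-8/5, 5⋅√2])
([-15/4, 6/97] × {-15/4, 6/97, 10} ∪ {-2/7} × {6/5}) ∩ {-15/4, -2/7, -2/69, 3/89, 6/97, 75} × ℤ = {-15/4, -2/7, -2/69, 3/89, 6/97} × {10}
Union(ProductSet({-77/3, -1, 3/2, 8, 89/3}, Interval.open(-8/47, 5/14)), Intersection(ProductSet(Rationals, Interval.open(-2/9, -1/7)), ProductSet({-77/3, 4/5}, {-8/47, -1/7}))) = Union(ProductSet({-77/3, 4/5}, {-8/47}), ProductSet({-77/3, -1, 3/2, 8, 89/3}, Interval.open(-8/47, 5/14)))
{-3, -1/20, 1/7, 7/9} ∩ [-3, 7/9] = {-3, -1/20, 1/7, 7/9}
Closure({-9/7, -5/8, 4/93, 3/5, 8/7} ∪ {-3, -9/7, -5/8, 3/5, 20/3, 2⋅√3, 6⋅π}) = {-3, -9/7, -5/8, 4/93, 3/5, 8/7, 20/3, 2⋅√3, 6⋅π}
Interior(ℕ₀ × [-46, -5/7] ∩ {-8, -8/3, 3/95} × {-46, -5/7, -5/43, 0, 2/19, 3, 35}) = ∅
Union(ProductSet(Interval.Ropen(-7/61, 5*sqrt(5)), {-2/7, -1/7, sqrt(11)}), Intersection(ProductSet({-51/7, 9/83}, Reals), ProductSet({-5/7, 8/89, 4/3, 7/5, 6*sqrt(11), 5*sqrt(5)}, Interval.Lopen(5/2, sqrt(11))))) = ProductSet(Interval.Ropen(-7/61, 5*sqrt(5)), {-2/7, -1/7, sqrt(11)})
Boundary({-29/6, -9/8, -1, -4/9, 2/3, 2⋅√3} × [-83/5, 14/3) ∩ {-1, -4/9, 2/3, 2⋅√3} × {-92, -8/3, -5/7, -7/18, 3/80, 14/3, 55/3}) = {-1, -4/9, 2/3, 2⋅√3} × {-8/3, -5/7, -7/18, 3/80}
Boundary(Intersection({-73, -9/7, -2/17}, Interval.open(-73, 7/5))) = {-9/7, -2/17}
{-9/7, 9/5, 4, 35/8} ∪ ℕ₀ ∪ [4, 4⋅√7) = {-9/7, 9/5} ∪ ℕ₀ ∪ [4, 4⋅√7)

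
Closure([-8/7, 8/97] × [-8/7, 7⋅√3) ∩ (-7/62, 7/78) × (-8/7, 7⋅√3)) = ({-7/62, 8/97} × [-8/7, 7⋅√3]) ∪ ([-7/62, 8/97] × {-8/7, 7⋅√3}) ∪ ((-7/62, 8/97] × (-8/7, 7⋅√3))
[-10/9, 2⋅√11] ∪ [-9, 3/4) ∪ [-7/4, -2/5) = [-9, 2⋅√11]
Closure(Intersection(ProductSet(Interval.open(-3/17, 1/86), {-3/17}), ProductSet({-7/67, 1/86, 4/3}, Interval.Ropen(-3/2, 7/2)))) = ProductSet({-7/67}, {-3/17})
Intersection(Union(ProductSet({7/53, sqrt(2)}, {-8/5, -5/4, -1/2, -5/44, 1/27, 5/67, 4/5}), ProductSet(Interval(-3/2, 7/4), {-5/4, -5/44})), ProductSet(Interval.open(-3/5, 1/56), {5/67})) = EmptySet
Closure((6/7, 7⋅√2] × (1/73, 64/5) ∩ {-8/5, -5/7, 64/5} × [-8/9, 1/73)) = ∅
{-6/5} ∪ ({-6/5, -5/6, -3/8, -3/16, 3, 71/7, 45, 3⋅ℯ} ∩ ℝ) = {-6/5, -5/6, -3/8, -3/16, 3, 71/7, 45, 3⋅ℯ}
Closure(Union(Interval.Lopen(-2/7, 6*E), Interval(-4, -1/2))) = Union(Interval(-4, -1/2), Interval(-2/7, 6*E))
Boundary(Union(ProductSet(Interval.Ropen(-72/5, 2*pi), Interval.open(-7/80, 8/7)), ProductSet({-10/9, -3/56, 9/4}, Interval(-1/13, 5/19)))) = Union(ProductSet({-72/5, 2*pi}, Interval(-7/80, 8/7)), ProductSet(Interval(-72/5, 2*pi), {-7/80, 8/7}))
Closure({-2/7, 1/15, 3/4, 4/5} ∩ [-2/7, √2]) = {-2/7, 1/15, 3/4, 4/5}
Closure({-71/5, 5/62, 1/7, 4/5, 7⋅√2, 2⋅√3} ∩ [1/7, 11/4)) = {1/7, 4/5}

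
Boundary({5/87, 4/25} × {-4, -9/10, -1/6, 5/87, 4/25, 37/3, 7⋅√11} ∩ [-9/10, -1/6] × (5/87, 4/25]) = ∅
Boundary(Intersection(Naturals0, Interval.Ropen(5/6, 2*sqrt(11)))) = Range(1, 7, 1)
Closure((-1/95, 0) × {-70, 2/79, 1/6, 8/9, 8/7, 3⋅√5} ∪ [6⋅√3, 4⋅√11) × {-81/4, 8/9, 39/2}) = ([-1/95, 0] × {-70, 2/79, 1/6, 8/9, 8/7, 3⋅√5}) ∪ ([6⋅√3, 4⋅√11] × {-81/4, 8/9, 39/2})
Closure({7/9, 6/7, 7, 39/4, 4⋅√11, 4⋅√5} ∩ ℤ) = {7}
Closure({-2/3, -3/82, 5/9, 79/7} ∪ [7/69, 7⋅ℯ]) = {-2/3, -3/82} ∪ [7/69, 7⋅ℯ]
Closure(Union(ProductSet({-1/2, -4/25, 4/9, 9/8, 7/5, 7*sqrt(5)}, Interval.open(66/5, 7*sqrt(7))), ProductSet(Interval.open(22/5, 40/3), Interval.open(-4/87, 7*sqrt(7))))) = Union(ProductSet({22/5, 40/3}, Interval(-4/87, 7*sqrt(7))), ProductSet({-1/2, -4/25, 4/9, 9/8, 7/5, 7*sqrt(5)}, Interval(66/5, 7*sqrt(7))), ProductSet(Interval(22/5, 40/3), {-4/87, 7*sqrt(7)}), ProductSet(Interval.open(22/5, 40/3), Interval.open(-4/87, 7*sqrt(7))))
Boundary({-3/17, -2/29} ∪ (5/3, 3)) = {-3/17, -2/29, 5/3, 3}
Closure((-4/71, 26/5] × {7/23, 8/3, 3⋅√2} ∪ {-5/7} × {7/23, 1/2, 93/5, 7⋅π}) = ({-5/7} × {7/23, 1/2, 93/5, 7⋅π}) ∪ ([-4/71, 26/5] × {7/23, 8/3, 3⋅√2})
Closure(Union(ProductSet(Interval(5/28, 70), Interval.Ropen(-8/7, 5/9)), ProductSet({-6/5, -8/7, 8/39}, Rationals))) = Union(ProductSet({-6/5, -8/7}, Reals), ProductSet({-6/5, -8/7, 8/39}, Union(Interval(-oo, -8/7), Interval(5/9, oo), Rationals)), ProductSet(Interval(5/28, 70), Interval(-8/7, 5/9)))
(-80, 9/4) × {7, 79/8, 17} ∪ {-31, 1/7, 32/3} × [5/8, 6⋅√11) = ((-80, 9/4) × {7, 79/8, 17}) ∪ ({-31, 1/7, 32/3} × [5/8, 6⋅√11))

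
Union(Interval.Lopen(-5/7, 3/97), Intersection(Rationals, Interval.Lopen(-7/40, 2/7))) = Union(Intersection(Interval.Lopen(-7/40, 2/7), Rationals), Interval.Lopen(-5/7, 3/97))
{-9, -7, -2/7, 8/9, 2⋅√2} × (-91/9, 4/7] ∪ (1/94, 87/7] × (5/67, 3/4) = ((1/94, 87/7] × (5/67, 3/4)) ∪ ({-9, -7, -2/7, 8/9, 2⋅√2} × (-91/9, 4/7])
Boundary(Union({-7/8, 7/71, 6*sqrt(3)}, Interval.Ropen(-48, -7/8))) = {-48, -7/8, 7/71, 6*sqrt(3)}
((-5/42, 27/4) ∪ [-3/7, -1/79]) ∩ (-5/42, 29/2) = (-5/42, 27/4)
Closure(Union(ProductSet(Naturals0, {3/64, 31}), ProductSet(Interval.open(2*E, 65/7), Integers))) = Union(ProductSet(Interval(2*E, 65/7), Integers), ProductSet(Naturals0, {3/64, 31}))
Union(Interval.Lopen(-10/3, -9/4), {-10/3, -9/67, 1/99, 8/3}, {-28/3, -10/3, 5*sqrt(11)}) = Union({-28/3, -9/67, 1/99, 8/3, 5*sqrt(11)}, Interval(-10/3, -9/4))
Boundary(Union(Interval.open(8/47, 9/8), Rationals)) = Union(Interval(-oo, 8/47), Interval(9/8, oo))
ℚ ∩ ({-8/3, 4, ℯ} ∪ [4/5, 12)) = {-8/3} ∪ (ℚ ∩ [4/5, 12))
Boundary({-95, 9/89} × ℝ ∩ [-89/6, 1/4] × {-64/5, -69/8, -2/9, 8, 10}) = {9/89} × {-64/5, -69/8, -2/9, 8, 10}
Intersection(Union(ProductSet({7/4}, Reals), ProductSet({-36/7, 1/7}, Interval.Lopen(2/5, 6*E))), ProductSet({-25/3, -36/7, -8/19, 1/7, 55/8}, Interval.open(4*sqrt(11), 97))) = ProductSet({-36/7, 1/7}, Interval.Lopen(4*sqrt(11), 6*E))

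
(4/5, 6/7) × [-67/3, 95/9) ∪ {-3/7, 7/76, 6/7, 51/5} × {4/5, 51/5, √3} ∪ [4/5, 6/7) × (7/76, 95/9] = ([4/5, 6/7) × (7/76, 95/9]) ∪ ((4/5, 6/7) × [-67/3, 95/9)) ∪ ({-3/7, 7/76, 6/7, 51/5} × {4/5, 51/5, √3})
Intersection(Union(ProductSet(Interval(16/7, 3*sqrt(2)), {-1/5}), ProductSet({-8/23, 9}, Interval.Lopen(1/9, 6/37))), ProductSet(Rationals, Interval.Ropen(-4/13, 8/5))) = Union(ProductSet({-8/23, 9}, Interval.Lopen(1/9, 6/37)), ProductSet(Intersection(Interval(16/7, 3*sqrt(2)), Rationals), {-1/5}))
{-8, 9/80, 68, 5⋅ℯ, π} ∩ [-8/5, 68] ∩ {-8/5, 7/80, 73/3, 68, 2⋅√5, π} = {68, π}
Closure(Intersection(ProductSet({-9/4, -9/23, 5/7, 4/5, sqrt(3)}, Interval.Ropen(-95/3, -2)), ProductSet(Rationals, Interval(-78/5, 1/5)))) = ProductSet({-9/4, -9/23, 5/7, 4/5}, Interval(-78/5, -2))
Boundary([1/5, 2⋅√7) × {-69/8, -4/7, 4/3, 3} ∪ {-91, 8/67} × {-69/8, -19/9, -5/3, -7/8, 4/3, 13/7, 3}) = ({-91, 8/67} × {-69/8, -19/9, -5/3, -7/8, 4/3, 13/7, 3}) ∪ ([1/5, 2⋅√7] × {-69/8, -4/7, 4/3, 3})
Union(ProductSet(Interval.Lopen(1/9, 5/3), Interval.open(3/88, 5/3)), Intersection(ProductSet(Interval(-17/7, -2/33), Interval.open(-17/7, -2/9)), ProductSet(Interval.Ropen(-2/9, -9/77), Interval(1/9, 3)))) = ProductSet(Interval.Lopen(1/9, 5/3), Interval.open(3/88, 5/3))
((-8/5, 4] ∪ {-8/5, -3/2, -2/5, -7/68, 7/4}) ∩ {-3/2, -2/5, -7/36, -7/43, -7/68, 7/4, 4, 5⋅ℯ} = {-3/2, -2/5, -7/36, -7/43, -7/68, 7/4, 4}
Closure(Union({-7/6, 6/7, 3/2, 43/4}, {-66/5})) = {-66/5, -7/6, 6/7, 3/2, 43/4}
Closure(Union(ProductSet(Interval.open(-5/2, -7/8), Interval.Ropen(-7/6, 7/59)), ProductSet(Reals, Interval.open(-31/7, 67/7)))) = ProductSet(Reals, Interval(-31/7, 67/7))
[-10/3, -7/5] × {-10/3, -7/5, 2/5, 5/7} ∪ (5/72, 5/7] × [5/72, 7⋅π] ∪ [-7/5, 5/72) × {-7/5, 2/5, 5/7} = ([-7/5, 5/72) × {-7/5, 2/5, 5/7}) ∪ ([-10/3, -7/5] × {-10/3, -7/5, 2/5, 5/7}) ∪ ((5/72, 5/7] × [5/72, 7⋅π])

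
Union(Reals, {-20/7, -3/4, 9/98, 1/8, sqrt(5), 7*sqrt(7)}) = Reals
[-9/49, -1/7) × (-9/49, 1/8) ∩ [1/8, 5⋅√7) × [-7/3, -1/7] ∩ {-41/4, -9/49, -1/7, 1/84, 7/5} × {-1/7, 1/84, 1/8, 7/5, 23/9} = ∅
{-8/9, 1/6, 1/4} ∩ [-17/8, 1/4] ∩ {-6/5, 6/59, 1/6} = {1/6}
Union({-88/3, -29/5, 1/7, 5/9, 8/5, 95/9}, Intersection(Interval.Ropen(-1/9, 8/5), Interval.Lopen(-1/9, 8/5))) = Union({-88/3, -29/5, 95/9}, Interval.Lopen(-1/9, 8/5))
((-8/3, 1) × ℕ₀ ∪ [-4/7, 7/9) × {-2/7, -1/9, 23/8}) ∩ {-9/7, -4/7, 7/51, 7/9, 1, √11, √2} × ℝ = ({-9/7, -4/7, 7/51, 7/9} × ℕ₀) ∪ ({-4/7, 7/51} × {-2/7, -1/9, 23/8})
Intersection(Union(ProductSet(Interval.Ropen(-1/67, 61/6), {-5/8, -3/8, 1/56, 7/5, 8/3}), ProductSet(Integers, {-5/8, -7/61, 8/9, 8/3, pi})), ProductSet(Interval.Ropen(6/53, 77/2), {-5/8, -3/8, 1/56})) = Union(ProductSet(Interval.Ropen(6/53, 61/6), {-5/8, -3/8, 1/56}), ProductSet(Range(1, 39, 1), {-5/8}))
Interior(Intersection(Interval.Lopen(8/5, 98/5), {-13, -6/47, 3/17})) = EmptySet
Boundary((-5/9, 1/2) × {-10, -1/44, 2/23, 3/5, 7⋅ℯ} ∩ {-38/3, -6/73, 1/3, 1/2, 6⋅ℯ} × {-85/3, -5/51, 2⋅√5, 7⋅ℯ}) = {-6/73, 1/3} × {7⋅ℯ}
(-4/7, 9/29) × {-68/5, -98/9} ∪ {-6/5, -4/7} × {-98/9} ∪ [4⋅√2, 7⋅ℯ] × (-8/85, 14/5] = ({-6/5, -4/7} × {-98/9}) ∪ ((-4/7, 9/29) × {-68/5, -98/9}) ∪ ([4⋅√2, 7⋅ℯ] × (-8/85, 14/5])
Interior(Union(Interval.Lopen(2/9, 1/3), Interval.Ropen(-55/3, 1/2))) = Interval.open(-55/3, 1/2)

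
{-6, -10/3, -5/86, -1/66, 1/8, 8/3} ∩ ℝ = {-6, -10/3, -5/86, -1/66, 1/8, 8/3}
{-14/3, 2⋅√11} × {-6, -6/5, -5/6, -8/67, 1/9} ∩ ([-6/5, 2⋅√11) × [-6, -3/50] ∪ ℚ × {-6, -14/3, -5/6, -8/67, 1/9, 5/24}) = {-14/3} × {-6, -5/6, -8/67, 1/9}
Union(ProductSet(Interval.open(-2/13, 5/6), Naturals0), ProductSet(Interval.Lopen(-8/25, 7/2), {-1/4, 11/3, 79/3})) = Union(ProductSet(Interval.Lopen(-8/25, 7/2), {-1/4, 11/3, 79/3}), ProductSet(Interval.open(-2/13, 5/6), Naturals0))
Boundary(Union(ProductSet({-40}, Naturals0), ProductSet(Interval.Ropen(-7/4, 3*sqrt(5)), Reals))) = Union(ProductSet({-40}, Naturals0), ProductSet({-7/4, 3*sqrt(5)}, Reals))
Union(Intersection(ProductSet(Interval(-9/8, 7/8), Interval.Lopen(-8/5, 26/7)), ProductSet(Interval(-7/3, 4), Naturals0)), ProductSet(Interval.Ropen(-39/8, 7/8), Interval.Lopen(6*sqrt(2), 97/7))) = Union(ProductSet(Interval.Ropen(-39/8, 7/8), Interval.Lopen(6*sqrt(2), 97/7)), ProductSet(Interval(-9/8, 7/8), Range(0, 4, 1)))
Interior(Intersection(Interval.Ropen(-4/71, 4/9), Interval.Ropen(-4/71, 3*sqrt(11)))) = Interval.open(-4/71, 4/9)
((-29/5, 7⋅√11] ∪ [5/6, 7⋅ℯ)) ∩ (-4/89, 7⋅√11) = (-4/89, 7⋅√11)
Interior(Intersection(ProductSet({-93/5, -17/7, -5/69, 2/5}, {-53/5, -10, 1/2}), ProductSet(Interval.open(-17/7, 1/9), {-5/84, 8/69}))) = EmptySet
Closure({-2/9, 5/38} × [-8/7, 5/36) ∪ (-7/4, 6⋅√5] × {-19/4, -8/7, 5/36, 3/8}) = ({-2/9, 5/38} × [-8/7, 5/36]) ∪ ([-7/4, 6⋅√5] × {-19/4, -8/7, 5/36, 3/8})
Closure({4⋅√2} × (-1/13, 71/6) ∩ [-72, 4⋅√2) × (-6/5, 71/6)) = ∅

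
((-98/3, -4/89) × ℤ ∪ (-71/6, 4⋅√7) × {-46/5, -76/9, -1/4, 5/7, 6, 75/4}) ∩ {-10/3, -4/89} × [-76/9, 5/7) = ({-10/3} × {-8, -7, …, 0}) ∪ ({-10/3, -4/89} × {-76/9, -1/4})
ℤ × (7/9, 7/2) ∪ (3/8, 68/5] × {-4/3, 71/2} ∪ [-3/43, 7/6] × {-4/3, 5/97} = (ℤ × (7/9, 7/2)) ∪ ([-3/43, 7/6] × {-4/3, 5/97}) ∪ ((3/8, 68/5] × {-4/3, 71/2})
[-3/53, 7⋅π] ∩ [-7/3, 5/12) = [-3/53, 5/12)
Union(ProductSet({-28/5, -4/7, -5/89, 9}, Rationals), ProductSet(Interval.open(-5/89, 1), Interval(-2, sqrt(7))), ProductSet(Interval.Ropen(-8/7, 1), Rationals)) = Union(ProductSet(Interval.open(-5/89, 1), Interval(-2, sqrt(7))), ProductSet(Union({-28/5, 9}, Interval.Ropen(-8/7, 1)), Rationals))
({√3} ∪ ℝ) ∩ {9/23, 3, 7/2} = {9/23, 3, 7/2}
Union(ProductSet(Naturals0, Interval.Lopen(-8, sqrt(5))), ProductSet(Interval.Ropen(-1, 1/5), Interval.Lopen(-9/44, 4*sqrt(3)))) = Union(ProductSet(Interval.Ropen(-1, 1/5), Interval.Lopen(-9/44, 4*sqrt(3))), ProductSet(Naturals0, Interval.Lopen(-8, sqrt(5))))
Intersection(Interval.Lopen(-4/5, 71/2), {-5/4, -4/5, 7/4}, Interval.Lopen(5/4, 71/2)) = {7/4}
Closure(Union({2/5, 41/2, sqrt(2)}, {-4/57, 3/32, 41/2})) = {-4/57, 3/32, 2/5, 41/2, sqrt(2)}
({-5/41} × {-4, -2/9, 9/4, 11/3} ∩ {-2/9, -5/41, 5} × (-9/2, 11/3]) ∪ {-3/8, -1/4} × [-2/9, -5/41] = ({-5/41} × {-4, -2/9, 9/4, 11/3}) ∪ ({-3/8, -1/4} × [-2/9, -5/41])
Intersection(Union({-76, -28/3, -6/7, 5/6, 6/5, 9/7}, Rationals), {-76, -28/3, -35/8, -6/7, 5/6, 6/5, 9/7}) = {-76, -28/3, -35/8, -6/7, 5/6, 6/5, 9/7}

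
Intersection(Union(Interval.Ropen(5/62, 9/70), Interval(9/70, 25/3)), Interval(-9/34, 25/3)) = Interval(5/62, 25/3)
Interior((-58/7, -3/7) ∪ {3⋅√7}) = (-58/7, -3/7)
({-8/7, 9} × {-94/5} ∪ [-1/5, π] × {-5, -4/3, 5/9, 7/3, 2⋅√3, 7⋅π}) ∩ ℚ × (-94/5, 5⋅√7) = (ℚ ∩ [-1/5, π]) × {-5, -4/3, 5/9, 7/3, 2⋅√3}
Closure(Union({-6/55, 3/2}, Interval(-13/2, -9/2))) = Union({-6/55, 3/2}, Interval(-13/2, -9/2))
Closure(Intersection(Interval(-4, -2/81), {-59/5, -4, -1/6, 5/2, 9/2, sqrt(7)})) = {-4, -1/6}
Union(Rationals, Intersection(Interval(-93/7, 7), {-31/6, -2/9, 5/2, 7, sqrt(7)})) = Union({sqrt(7)}, Rationals)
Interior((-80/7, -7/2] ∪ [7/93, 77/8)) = (-80/7, -7/2) ∪ (7/93, 77/8)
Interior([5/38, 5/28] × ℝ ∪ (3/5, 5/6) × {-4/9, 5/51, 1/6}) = (5/38, 5/28) × ℝ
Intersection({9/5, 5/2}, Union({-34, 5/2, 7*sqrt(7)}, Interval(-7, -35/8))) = {5/2}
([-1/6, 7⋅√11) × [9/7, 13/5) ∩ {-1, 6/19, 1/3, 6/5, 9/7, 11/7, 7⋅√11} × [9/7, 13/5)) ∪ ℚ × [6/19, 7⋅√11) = ℚ × [6/19, 7⋅√11)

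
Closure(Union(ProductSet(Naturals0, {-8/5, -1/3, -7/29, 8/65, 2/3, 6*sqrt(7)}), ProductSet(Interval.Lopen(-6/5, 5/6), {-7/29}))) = Union(ProductSet(Interval(-6/5, 5/6), {-7/29}), ProductSet(Naturals0, {-8/5, -1/3, -7/29, 8/65, 2/3, 6*sqrt(7)}))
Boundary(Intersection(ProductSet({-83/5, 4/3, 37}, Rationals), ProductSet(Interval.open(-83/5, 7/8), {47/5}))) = EmptySet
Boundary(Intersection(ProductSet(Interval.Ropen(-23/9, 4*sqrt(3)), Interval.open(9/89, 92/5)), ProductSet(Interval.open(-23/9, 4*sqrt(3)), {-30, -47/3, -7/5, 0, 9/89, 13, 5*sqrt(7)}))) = ProductSet(Interval(-23/9, 4*sqrt(3)), {13, 5*sqrt(7)})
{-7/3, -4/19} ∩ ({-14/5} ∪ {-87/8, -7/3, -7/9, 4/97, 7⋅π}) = {-7/3}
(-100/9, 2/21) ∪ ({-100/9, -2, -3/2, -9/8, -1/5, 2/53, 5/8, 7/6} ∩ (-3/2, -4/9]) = (-100/9, 2/21)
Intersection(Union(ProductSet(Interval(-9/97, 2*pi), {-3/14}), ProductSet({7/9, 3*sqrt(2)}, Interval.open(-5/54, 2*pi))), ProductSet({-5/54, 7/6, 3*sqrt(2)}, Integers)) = ProductSet({3*sqrt(2)}, Range(0, 7, 1))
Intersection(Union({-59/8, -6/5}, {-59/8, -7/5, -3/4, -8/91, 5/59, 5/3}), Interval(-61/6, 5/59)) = {-59/8, -7/5, -6/5, -3/4, -8/91, 5/59}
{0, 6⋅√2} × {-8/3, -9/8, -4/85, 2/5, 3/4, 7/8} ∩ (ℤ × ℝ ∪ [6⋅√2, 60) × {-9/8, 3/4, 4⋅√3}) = ({0} × {-8/3, -9/8, -4/85, 2/5, 3/4, 7/8}) ∪ ({6⋅√2} × {-9/8, 3/4})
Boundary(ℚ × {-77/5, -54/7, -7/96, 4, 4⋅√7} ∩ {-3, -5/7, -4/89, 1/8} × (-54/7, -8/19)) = ∅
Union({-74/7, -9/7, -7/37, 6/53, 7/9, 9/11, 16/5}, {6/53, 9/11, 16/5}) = {-74/7, -9/7, -7/37, 6/53, 7/9, 9/11, 16/5}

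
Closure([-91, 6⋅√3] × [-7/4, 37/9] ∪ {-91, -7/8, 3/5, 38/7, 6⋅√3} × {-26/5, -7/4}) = ({-91, -7/8, 3/5, 38/7, 6⋅√3} × {-26/5, -7/4}) ∪ ([-91, 6⋅√3] × [-7/4, 37/9])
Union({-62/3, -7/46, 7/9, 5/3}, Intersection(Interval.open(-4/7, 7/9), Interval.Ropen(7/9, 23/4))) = {-62/3, -7/46, 7/9, 5/3}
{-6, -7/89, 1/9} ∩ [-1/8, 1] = {-7/89, 1/9}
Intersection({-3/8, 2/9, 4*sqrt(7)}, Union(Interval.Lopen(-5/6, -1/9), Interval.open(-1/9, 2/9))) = {-3/8}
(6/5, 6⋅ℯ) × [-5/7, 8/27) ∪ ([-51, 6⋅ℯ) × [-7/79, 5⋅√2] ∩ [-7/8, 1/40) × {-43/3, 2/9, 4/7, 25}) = ([-7/8, 1/40) × {2/9, 4/7}) ∪ ((6/5, 6⋅ℯ) × [-5/7, 8/27))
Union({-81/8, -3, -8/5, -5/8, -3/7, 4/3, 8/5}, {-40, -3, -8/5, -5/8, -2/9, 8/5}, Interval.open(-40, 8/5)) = Interval(-40, 8/5)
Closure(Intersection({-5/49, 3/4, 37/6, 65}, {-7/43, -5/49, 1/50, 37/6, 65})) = {-5/49, 37/6, 65}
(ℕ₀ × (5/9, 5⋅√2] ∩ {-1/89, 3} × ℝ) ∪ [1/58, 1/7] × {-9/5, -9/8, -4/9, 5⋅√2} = ({3} × (5/9, 5⋅√2]) ∪ ([1/58, 1/7] × {-9/5, -9/8, -4/9, 5⋅√2})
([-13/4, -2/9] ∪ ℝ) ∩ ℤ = ℤ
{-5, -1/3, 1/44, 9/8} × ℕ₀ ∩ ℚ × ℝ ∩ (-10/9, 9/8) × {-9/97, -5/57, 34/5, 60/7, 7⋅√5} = ∅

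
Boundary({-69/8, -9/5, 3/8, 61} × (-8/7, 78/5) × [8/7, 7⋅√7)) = {-69/8, -9/5, 3/8, 61} × [-8/7, 78/5] × [8/7, 7⋅√7]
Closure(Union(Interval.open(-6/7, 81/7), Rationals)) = Union(Interval(-oo, oo), Rationals)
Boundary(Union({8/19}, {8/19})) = {8/19}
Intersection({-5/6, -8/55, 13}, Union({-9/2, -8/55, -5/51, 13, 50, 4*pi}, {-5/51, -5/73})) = {-8/55, 13}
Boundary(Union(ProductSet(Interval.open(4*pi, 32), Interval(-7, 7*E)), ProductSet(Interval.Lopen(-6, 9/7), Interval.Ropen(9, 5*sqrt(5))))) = Union(ProductSet({-6, 9/7}, Interval(9, 5*sqrt(5))), ProductSet({32, 4*pi}, Interval(-7, 7*E)), ProductSet(Interval(-6, 9/7), {9, 5*sqrt(5)}), ProductSet(Interval(4*pi, 32), {-7, 7*E}))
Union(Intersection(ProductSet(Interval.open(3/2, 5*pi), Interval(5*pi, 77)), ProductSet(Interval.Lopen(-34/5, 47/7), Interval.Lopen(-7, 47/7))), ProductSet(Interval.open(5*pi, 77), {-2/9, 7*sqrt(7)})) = ProductSet(Interval.open(5*pi, 77), {-2/9, 7*sqrt(7)})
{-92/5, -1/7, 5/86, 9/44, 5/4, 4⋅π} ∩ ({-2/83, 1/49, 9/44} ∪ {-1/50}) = {9/44}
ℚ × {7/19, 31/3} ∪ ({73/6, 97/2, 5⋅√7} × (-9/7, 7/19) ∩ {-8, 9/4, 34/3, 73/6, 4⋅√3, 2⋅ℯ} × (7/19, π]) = ℚ × {7/19, 31/3}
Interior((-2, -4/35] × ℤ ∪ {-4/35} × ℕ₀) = ∅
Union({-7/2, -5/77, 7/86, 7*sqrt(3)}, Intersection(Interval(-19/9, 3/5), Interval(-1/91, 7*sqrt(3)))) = Union({-7/2, -5/77, 7*sqrt(3)}, Interval(-1/91, 3/5))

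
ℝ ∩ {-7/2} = {-7/2}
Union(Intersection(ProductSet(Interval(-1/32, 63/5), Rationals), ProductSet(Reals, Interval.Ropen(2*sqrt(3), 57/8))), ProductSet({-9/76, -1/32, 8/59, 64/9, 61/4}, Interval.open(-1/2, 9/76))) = Union(ProductSet({-9/76, -1/32, 8/59, 64/9, 61/4}, Interval.open(-1/2, 9/76)), ProductSet(Interval(-1/32, 63/5), Intersection(Interval.Ropen(2*sqrt(3), 57/8), Rationals)))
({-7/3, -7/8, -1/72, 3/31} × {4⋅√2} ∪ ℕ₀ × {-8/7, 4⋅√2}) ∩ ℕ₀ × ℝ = ℕ₀ × {-8/7, 4⋅√2}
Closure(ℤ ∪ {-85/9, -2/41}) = ℤ ∪ {-85/9, -2/41}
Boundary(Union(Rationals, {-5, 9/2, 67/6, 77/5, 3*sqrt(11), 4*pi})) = Reals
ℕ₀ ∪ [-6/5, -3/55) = [-6/5, -3/55) ∪ ℕ₀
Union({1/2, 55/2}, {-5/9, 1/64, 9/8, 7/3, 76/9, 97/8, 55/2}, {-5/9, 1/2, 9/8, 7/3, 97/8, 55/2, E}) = {-5/9, 1/64, 1/2, 9/8, 7/3, 76/9, 97/8, 55/2, E}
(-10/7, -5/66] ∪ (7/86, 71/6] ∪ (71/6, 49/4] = (-10/7, -5/66] ∪ (7/86, 49/4]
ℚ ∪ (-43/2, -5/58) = ℚ ∪ [-43/2, -5/58]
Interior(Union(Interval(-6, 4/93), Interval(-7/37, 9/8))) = Interval.open(-6, 9/8)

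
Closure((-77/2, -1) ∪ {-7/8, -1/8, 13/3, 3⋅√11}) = [-77/2, -1] ∪ {-7/8, -1/8, 13/3, 3⋅√11}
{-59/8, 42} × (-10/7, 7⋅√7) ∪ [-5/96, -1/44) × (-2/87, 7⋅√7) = ({-59/8, 42} × (-10/7, 7⋅√7)) ∪ ([-5/96, -1/44) × (-2/87, 7⋅√7))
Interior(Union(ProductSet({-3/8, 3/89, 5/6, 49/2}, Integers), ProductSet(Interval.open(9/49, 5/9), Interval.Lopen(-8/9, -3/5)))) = ProductSet(Interval.open(9/49, 5/9), Union(Complement(Interval.open(-8/9, -3/5), Integers), Interval.open(-8/9, -3/5)))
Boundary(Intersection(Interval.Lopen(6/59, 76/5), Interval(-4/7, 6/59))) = EmptySet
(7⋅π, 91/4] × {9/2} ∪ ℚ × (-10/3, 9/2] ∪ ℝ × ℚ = (ℝ × ℚ) ∪ (ℚ × (-10/3, 9/2])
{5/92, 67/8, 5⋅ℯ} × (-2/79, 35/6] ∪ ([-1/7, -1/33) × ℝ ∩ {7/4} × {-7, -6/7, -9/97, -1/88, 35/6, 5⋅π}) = {5/92, 67/8, 5⋅ℯ} × (-2/79, 35/6]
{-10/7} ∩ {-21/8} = ∅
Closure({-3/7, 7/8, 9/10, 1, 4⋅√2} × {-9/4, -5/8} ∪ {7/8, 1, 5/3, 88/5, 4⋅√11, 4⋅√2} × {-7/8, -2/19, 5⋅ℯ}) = ({-3/7, 7/8, 9/10, 1, 4⋅√2} × {-9/4, -5/8}) ∪ ({7/8, 1, 5/3, 88/5, 4⋅√11, 4⋅√2} × {-7/8, -2/19, 5⋅ℯ})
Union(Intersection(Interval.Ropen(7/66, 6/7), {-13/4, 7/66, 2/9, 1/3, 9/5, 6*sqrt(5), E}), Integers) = Union({7/66, 2/9, 1/3}, Integers)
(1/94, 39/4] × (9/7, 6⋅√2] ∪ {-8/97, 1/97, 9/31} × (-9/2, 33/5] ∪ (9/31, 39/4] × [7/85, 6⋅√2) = ({-8/97, 1/97, 9/31} × (-9/2, 33/5]) ∪ ((1/94, 39/4] × (9/7, 6⋅√2]) ∪ ((9/31, 39/4] × [7/85, 6⋅√2))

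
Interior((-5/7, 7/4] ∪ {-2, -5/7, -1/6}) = (-5/7, 7/4)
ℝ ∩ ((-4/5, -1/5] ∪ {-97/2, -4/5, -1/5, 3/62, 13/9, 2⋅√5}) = {-97/2, 3/62, 13/9, 2⋅√5} ∪ [-4/5, -1/5]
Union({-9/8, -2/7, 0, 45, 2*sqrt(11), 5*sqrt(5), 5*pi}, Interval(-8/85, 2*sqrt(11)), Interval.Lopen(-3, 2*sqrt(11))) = Union({45, 5*sqrt(5), 5*pi}, Interval.Lopen(-3, 2*sqrt(11)))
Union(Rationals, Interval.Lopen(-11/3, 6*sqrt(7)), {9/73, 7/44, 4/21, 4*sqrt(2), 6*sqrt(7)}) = Union(Interval(-11/3, 6*sqrt(7)), Rationals)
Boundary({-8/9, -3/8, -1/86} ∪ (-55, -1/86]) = {-55, -1/86}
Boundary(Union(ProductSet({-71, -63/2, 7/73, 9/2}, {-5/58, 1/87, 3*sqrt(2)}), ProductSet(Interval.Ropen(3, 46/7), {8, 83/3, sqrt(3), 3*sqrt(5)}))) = Union(ProductSet({-71, -63/2, 7/73, 9/2}, {-5/58, 1/87, 3*sqrt(2)}), ProductSet(Interval(3, 46/7), {8, 83/3, sqrt(3), 3*sqrt(5)}))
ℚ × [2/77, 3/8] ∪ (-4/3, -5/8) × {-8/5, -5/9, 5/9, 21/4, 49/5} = (ℚ × [2/77, 3/8]) ∪ ((-4/3, -5/8) × {-8/5, -5/9, 5/9, 21/4, 49/5})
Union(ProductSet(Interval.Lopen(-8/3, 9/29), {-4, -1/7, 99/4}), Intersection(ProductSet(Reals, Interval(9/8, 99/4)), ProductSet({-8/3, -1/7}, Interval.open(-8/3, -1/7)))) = ProductSet(Interval.Lopen(-8/3, 9/29), {-4, -1/7, 99/4})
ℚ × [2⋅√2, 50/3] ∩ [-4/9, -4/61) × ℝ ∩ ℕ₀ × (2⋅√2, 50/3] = ∅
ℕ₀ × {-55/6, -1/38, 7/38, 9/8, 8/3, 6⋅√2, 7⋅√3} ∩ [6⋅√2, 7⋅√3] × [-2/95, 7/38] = {9, 10, 11, 12} × {7/38}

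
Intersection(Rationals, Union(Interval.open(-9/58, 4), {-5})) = Union({-5}, Intersection(Interval.open(-9/58, 4), Rationals))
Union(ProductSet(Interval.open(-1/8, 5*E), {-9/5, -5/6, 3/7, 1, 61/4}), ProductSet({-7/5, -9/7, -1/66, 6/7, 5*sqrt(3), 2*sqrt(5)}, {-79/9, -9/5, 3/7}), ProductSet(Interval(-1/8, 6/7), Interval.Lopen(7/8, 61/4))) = Union(ProductSet({-7/5, -9/7, -1/66, 6/7, 5*sqrt(3), 2*sqrt(5)}, {-79/9, -9/5, 3/7}), ProductSet(Interval(-1/8, 6/7), Interval.Lopen(7/8, 61/4)), ProductSet(Interval.open(-1/8, 5*E), {-9/5, -5/6, 3/7, 1, 61/4}))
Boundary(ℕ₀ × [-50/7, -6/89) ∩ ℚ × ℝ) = ℕ₀ × [-50/7, -6/89]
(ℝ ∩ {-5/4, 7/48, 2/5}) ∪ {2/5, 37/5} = {-5/4, 7/48, 2/5, 37/5}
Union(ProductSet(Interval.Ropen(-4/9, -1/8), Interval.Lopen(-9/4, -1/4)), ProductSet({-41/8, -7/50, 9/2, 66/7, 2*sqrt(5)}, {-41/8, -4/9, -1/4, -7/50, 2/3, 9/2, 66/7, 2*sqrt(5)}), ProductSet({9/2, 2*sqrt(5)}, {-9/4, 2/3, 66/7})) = Union(ProductSet({9/2, 2*sqrt(5)}, {-9/4, 2/3, 66/7}), ProductSet({-41/8, -7/50, 9/2, 66/7, 2*sqrt(5)}, {-41/8, -4/9, -1/4, -7/50, 2/3, 9/2, 66/7, 2*sqrt(5)}), ProductSet(Interval.Ropen(-4/9, -1/8), Interval.Lopen(-9/4, -1/4)))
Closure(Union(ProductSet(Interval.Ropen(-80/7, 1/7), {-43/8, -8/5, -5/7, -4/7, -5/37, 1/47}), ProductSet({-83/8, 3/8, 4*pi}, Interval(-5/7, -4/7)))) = Union(ProductSet({-83/8, 3/8, 4*pi}, Interval(-5/7, -4/7)), ProductSet(Interval(-80/7, 1/7), {-43/8, -8/5, -5/7, -4/7, -5/37, 1/47}))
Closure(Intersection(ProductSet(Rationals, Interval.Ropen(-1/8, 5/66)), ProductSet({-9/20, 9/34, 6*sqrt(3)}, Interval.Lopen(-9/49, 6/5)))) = ProductSet({-9/20, 9/34}, Interval(-1/8, 5/66))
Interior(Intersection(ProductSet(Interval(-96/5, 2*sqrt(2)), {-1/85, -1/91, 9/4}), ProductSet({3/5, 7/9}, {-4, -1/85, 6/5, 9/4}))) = EmptySet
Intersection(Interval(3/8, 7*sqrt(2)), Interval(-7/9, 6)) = Interval(3/8, 6)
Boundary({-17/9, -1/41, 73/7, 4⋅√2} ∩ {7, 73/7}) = {73/7}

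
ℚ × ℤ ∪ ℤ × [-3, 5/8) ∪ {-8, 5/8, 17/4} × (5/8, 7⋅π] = (ℚ × ℤ) ∪ (ℤ × [-3, 5/8)) ∪ ({-8, 5/8, 17/4} × (5/8, 7⋅π])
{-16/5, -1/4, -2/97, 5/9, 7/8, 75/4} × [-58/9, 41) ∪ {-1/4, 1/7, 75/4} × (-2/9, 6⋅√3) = ({-16/5, -1/4, -2/97, 5/9, 7/8, 75/4} × [-58/9, 41)) ∪ ({-1/4, 1/7, 75/4} × (-2/9, 6⋅√3))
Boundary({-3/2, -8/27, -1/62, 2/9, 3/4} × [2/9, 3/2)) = {-3/2, -8/27, -1/62, 2/9, 3/4} × [2/9, 3/2]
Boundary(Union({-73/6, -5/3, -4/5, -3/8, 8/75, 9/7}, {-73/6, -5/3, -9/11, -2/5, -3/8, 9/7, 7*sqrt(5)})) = {-73/6, -5/3, -9/11, -4/5, -2/5, -3/8, 8/75, 9/7, 7*sqrt(5)}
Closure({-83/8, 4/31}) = {-83/8, 4/31}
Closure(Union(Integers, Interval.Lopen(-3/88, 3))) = Union(Integers, Interval(-3/88, 3))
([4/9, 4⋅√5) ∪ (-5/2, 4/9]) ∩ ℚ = ℚ ∩ (-5/2, 4⋅√5)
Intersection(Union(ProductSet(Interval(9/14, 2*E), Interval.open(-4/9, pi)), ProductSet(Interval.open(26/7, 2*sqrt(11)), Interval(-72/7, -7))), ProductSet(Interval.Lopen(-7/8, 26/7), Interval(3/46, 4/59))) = ProductSet(Interval(9/14, 26/7), Interval(3/46, 4/59))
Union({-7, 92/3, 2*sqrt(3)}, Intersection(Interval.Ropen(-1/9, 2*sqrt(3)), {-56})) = {-7, 92/3, 2*sqrt(3)}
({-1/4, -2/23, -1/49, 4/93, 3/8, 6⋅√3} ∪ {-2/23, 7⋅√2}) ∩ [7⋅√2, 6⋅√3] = {7⋅√2, 6⋅√3}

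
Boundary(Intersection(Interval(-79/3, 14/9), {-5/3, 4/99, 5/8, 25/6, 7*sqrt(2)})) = {-5/3, 4/99, 5/8}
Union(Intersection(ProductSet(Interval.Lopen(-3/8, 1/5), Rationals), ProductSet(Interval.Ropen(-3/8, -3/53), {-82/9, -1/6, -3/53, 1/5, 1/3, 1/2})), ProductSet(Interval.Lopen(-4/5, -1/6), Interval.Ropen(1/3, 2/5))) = Union(ProductSet(Interval.Lopen(-4/5, -1/6), Interval.Ropen(1/3, 2/5)), ProductSet(Interval.open(-3/8, -3/53), {-82/9, -1/6, -3/53, 1/5, 1/3, 1/2}))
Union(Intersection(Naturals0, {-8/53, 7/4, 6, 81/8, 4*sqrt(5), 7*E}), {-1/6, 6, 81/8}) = {-1/6, 6, 81/8}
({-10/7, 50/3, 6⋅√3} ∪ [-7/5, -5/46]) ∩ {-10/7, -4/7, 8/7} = {-10/7, -4/7}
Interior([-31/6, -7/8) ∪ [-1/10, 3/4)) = (-31/6, -7/8) ∪ (-1/10, 3/4)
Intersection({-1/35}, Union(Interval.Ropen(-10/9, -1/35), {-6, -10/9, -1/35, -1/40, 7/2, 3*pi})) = {-1/35}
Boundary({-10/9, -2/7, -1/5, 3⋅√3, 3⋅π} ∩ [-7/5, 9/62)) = {-10/9, -2/7, -1/5}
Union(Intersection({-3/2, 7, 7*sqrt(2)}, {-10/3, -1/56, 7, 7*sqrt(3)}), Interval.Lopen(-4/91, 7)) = Interval.Lopen(-4/91, 7)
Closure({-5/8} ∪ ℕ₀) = {-5/8} ∪ ℕ₀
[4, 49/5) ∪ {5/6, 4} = {5/6} ∪ [4, 49/5)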